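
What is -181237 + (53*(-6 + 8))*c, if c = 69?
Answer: -173923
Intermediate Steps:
-181237 + (53*(-6 + 8))*c = -181237 + (53*(-6 + 8))*69 = -181237 + (53*2)*69 = -181237 + 106*69 = -181237 + 7314 = -173923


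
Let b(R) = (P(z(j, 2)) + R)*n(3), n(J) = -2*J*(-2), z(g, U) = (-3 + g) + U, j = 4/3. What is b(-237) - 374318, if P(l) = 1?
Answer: -377150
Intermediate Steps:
j = 4/3 (j = 4*(⅓) = 4/3 ≈ 1.3333)
z(g, U) = -3 + U + g
n(J) = 4*J
b(R) = 12 + 12*R (b(R) = (1 + R)*(4*3) = (1 + R)*12 = 12 + 12*R)
b(-237) - 374318 = (12 + 12*(-237)) - 374318 = (12 - 2844) - 374318 = -2832 - 374318 = -377150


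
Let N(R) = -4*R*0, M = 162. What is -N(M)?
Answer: 0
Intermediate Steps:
N(R) = 0
-N(M) = -1*0 = 0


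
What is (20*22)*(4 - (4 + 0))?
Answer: 0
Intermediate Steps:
(20*22)*(4 - (4 + 0)) = 440*(4 - 1*4) = 440*(4 - 4) = 440*0 = 0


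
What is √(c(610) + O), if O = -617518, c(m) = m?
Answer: 2*I*√154227 ≈ 785.43*I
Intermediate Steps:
√(c(610) + O) = √(610 - 617518) = √(-616908) = 2*I*√154227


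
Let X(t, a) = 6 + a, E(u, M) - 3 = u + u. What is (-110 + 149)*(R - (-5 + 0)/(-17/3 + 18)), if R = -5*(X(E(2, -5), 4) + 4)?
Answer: -100425/37 ≈ -2714.2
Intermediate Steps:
E(u, M) = 3 + 2*u (E(u, M) = 3 + (u + u) = 3 + 2*u)
R = -70 (R = -5*((6 + 4) + 4) = -5*(10 + 4) = -5*14 = -70)
(-110 + 149)*(R - (-5 + 0)/(-17/3 + 18)) = (-110 + 149)*(-70 - (-5 + 0)/(-17/3 + 18)) = 39*(-70 - (-5)/(-17*1/3 + 18)) = 39*(-70 - (-5)/(-17/3 + 18)) = 39*(-70 - (-5)/37/3) = 39*(-70 - (-5)*3/37) = 39*(-70 - 1*(-15/37)) = 39*(-70 + 15/37) = 39*(-2575/37) = -100425/37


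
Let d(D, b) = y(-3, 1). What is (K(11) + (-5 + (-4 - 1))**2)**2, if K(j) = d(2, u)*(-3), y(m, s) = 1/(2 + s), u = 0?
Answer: 9801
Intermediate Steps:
d(D, b) = 1/3 (d(D, b) = 1/(2 + 1) = 1/3)
K(j) = -1 (K(j) = (1/3)*(-3) = -1)
(K(11) + (-5 + (-4 - 1))**2)**2 = (-1 + (-5 + (-4 - 1))**2)**2 = (-1 + (-5 - 5)**2)**2 = (-1 + (-10)**2)**2 = (-1 + 100)**2 = 99**2 = 9801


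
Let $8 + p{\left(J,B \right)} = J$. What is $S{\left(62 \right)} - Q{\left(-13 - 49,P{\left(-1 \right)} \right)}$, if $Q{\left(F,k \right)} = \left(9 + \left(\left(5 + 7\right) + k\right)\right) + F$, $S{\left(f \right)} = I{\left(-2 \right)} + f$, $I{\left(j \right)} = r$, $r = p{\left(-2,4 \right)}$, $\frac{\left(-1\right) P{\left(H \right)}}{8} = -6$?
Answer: $45$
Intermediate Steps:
$p{\left(J,B \right)} = -8 + J$
$P{\left(H \right)} = 48$ ($P{\left(H \right)} = \left(-8\right) \left(-6\right) = 48$)
$r = -10$ ($r = -8 - 2 = -10$)
$I{\left(j \right)} = -10$
$S{\left(f \right)} = -10 + f$
$Q{\left(F,k \right)} = 21 + F + k$ ($Q{\left(F,k \right)} = \left(9 + \left(12 + k\right)\right) + F = \left(21 + k\right) + F = 21 + F + k$)
$S{\left(62 \right)} - Q{\left(-13 - 49,P{\left(-1 \right)} \right)} = \left(-10 + 62\right) - \left(21 - 62 + 48\right) = 52 - \left(21 - 62 + 48\right) = 52 - 7 = 45$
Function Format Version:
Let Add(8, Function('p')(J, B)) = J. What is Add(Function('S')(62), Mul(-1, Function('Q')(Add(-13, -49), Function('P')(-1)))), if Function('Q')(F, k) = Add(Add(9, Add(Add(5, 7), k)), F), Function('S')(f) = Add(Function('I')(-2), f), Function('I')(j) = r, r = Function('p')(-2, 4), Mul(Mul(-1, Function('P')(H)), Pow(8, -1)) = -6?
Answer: 45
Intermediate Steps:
Function('p')(J, B) = Add(-8, J)
Function('P')(H) = 48 (Function('P')(H) = Mul(-8, -6) = 48)
r = -10 (r = Add(-8, -2) = -10)
Function('I')(j) = -10
Function('S')(f) = Add(-10, f)
Function('Q')(F, k) = Add(21, F, k) (Function('Q')(F, k) = Add(Add(9, Add(12, k)), F) = Add(Add(21, k), F) = Add(21, F, k))
Add(Function('S')(62), Mul(-1, Function('Q')(Add(-13, -49), Function('P')(-1)))) = Add(Add(-10, 62), Mul(-1, Add(21, Add(-13, -49), 48))) = Add(52, Mul(-1, Add(21, -62, 48))) = Add(52, Mul(-1, 7)) = Add(52, -7) = 45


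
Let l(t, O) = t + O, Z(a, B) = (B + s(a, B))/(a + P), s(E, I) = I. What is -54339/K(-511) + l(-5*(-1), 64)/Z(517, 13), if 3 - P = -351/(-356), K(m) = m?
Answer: 539825535/363832 ≈ 1483.7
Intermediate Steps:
P = 717/356 (P = 3 - (-351)/(-356) = 3 - (-351)*(-1)/356 = 3 - 1*351/356 = 3 - 351/356 = 717/356 ≈ 2.0140)
Z(a, B) = 2*B/(717/356 + a) (Z(a, B) = (B + B)/(a + 717/356) = (2*B)/(717/356 + a) = 2*B/(717/356 + a))
l(t, O) = O + t
-54339/K(-511) + l(-5*(-1), 64)/Z(517, 13) = -54339/(-511) + (64 - 5*(-1))/((712*13/(717 + 356*517))) = -54339*(-1/511) + (64 + 5)/((712*13/(717 + 184052))) = 54339/511 + 69/((712*13/184769)) = 54339/511 + 69/((712*13*(1/184769))) = 54339/511 + 69/(712/14213) = 54339/511 + 69*(14213/712) = 54339/511 + 980697/712 = 539825535/363832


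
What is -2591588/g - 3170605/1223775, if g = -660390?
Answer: 1436913025/1077558363 ≈ 1.3335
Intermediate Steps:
-2591588/g - 3170605/1223775 = -2591588/(-660390) - 3170605/1223775 = -2591588*(-1/660390) - 3170605*1/1223775 = 1295794/330195 - 634121/244755 = 1436913025/1077558363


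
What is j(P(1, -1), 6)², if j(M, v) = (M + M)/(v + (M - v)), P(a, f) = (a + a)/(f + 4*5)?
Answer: 4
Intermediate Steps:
P(a, f) = 2*a/(20 + f) (P(a, f) = (2*a)/(f + 20) = (2*a)/(20 + f) = 2*a/(20 + f))
j(M, v) = 2 (j(M, v) = (2*M)/M = 2)
j(P(1, -1), 6)² = 2² = 4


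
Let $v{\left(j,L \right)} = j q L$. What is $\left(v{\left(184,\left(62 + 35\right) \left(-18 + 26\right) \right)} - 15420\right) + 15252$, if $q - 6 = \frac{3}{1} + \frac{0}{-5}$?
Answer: $1284888$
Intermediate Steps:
$q = 9$ ($q = 6 + \left(\frac{3}{1} + \frac{0}{-5}\right) = 6 + \left(3 \cdot 1 + 0 \left(- \frac{1}{5}\right)\right) = 6 + \left(3 + 0\right) = 6 + 3 = 9$)
$v{\left(j,L \right)} = 9 L j$ ($v{\left(j,L \right)} = j 9 L = 9 j L = 9 L j$)
$\left(v{\left(184,\left(62 + 35\right) \left(-18 + 26\right) \right)} - 15420\right) + 15252 = \left(9 \left(62 + 35\right) \left(-18 + 26\right) 184 - 15420\right) + 15252 = \left(9 \cdot 97 \cdot 8 \cdot 184 - 15420\right) + 15252 = \left(9 \cdot 776 \cdot 184 - 15420\right) + 15252 = \left(1285056 - 15420\right) + 15252 = 1269636 + 15252 = 1284888$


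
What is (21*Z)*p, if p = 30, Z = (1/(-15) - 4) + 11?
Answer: 4368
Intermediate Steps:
Z = 104/15 (Z = (-1/15 - 4) + 11 = -61/15 + 11 = 104/15 ≈ 6.9333)
(21*Z)*p = (21*(104/15))*30 = (728/5)*30 = 4368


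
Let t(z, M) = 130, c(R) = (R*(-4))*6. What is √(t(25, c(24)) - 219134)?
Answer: 2*I*√54751 ≈ 467.98*I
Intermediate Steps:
c(R) = -24*R (c(R) = -4*R*6 = -24*R)
√(t(25, c(24)) - 219134) = √(130 - 219134) = √(-219004) = 2*I*√54751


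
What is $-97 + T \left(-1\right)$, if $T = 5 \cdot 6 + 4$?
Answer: $-131$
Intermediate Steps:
$T = 34$ ($T = 30 + 4 = 34$)
$-97 + T \left(-1\right) = -97 + 34 \left(-1\right) = -97 - 34 = -131$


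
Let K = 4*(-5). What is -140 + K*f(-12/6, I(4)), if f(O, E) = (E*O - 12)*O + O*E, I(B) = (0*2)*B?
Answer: -620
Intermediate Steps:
K = -20
I(B) = 0 (I(B) = 0*B = 0)
f(O, E) = E*O + O*(-12 + E*O) (f(O, E) = (-12 + E*O)*O + E*O = O*(-12 + E*O) + E*O = E*O + O*(-12 + E*O))
-140 + K*f(-12/6, I(4)) = -140 - 20*(-12/6)*(-12 + 0 + 0*(-12/6)) = -140 - 20*(-12*1/6)*(-12 + 0 + 0*(-12*1/6)) = -140 - (-40)*(-12 + 0 + 0*(-2)) = -140 - (-40)*(-12 + 0 + 0) = -140 - (-40)*(-12) = -140 - 20*24 = -140 - 480 = -620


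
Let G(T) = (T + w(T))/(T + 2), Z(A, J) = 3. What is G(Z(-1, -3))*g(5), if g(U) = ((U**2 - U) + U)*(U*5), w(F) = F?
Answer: 750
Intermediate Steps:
G(T) = 2*T/(2 + T) (G(T) = (T + T)/(T + 2) = (2*T)/(2 + T) = 2*T/(2 + T))
g(U) = 5*U**3 (g(U) = U**2*(5*U) = 5*U**3)
G(Z(-1, -3))*g(5) = (2*3/(2 + 3))*(5*5**3) = (2*3/5)*(5*125) = (2*3*(1/5))*625 = (6/5)*625 = 750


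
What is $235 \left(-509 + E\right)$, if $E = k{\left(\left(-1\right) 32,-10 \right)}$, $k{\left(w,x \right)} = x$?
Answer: $-121965$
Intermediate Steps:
$E = -10$
$235 \left(-509 + E\right) = 235 \left(-509 - 10\right) = 235 \left(-519\right) = -121965$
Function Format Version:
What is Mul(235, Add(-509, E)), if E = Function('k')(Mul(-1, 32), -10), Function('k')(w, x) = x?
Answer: -121965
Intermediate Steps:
E = -10
Mul(235, Add(-509, E)) = Mul(235, Add(-509, -10)) = Mul(235, -519) = -121965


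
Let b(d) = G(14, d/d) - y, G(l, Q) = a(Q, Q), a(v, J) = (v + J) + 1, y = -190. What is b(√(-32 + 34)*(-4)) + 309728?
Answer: 309921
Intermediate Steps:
a(v, J) = 1 + J + v (a(v, J) = (J + v) + 1 = 1 + J + v)
G(l, Q) = 1 + 2*Q (G(l, Q) = 1 + Q + Q = 1 + 2*Q)
b(d) = 193 (b(d) = (1 + 2*(d/d)) - 1*(-190) = (1 + 2*1) + 190 = (1 + 2) + 190 = 3 + 190 = 193)
b(√(-32 + 34)*(-4)) + 309728 = 193 + 309728 = 309921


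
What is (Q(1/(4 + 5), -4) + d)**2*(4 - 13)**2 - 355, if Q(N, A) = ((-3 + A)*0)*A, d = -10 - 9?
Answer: 28886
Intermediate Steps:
d = -19
Q(N, A) = 0 (Q(N, A) = 0*A = 0)
(Q(1/(4 + 5), -4) + d)**2*(4 - 13)**2 - 355 = (0 - 19)**2*(4 - 13)**2 - 355 = (-19)**2*(-9)**2 - 355 = 361*81 - 355 = 29241 - 355 = 28886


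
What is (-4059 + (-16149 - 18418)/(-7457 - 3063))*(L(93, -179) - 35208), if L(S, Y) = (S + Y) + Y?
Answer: 1513495026449/10520 ≈ 1.4387e+8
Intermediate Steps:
L(S, Y) = S + 2*Y
(-4059 + (-16149 - 18418)/(-7457 - 3063))*(L(93, -179) - 35208) = (-4059 + (-16149 - 18418)/(-7457 - 3063))*((93 + 2*(-179)) - 35208) = (-4059 - 34567/(-10520))*((93 - 358) - 35208) = (-4059 - 34567*(-1/10520))*(-265 - 35208) = (-4059 + 34567/10520)*(-35473) = -42666113/10520*(-35473) = 1513495026449/10520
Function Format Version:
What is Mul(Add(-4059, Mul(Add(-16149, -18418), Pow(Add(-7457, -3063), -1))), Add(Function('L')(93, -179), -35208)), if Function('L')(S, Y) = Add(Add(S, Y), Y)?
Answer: Rational(1513495026449, 10520) ≈ 1.4387e+8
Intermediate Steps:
Function('L')(S, Y) = Add(S, Mul(2, Y))
Mul(Add(-4059, Mul(Add(-16149, -18418), Pow(Add(-7457, -3063), -1))), Add(Function('L')(93, -179), -35208)) = Mul(Add(-4059, Mul(Add(-16149, -18418), Pow(Add(-7457, -3063), -1))), Add(Add(93, Mul(2, -179)), -35208)) = Mul(Add(-4059, Mul(-34567, Pow(-10520, -1))), Add(Add(93, -358), -35208)) = Mul(Add(-4059, Mul(-34567, Rational(-1, 10520))), Add(-265, -35208)) = Mul(Add(-4059, Rational(34567, 10520)), -35473) = Mul(Rational(-42666113, 10520), -35473) = Rational(1513495026449, 10520)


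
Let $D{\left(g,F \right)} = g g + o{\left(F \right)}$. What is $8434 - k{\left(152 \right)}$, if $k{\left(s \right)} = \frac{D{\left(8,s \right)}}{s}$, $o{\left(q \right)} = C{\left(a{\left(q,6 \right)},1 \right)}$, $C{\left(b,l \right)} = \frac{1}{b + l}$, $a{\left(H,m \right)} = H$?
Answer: $\frac{196131311}{23256} \approx 8433.6$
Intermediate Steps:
$o{\left(q \right)} = \frac{1}{1 + q}$ ($o{\left(q \right)} = \frac{1}{q + 1} = \frac{1}{1 + q}$)
$D{\left(g,F \right)} = g^{2} + \frac{1}{1 + F}$ ($D{\left(g,F \right)} = g g + \frac{1}{1 + F} = g^{2} + \frac{1}{1 + F}$)
$k{\left(s \right)} = \frac{65 + 64 s}{s \left(1 + s\right)}$ ($k{\left(s \right)} = \frac{\frac{1}{1 + s} \left(1 + 8^{2} \left(1 + s\right)\right)}{s} = \frac{\frac{1}{1 + s} \left(1 + 64 \left(1 + s\right)\right)}{s} = \frac{\frac{1}{1 + s} \left(1 + \left(64 + 64 s\right)\right)}{s} = \frac{\frac{1}{1 + s} \left(65 + 64 s\right)}{s} = \frac{65 + 64 s}{s \left(1 + s\right)}$)
$8434 - k{\left(152 \right)} = 8434 - \frac{65 + 64 \cdot 152}{152 \left(1 + 152\right)} = 8434 - \frac{65 + 9728}{152 \cdot 153} = 8434 - \frac{1}{152} \cdot \frac{1}{153} \cdot 9793 = 8434 - \frac{9793}{23256} = \frac{196131311}{23256}$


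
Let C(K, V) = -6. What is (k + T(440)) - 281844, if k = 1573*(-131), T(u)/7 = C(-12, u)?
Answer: -487949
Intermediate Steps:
T(u) = -42 (T(u) = 7*(-6) = -42)
k = -206063
(k + T(440)) - 281844 = (-206063 - 42) - 281844 = -206105 - 281844 = -487949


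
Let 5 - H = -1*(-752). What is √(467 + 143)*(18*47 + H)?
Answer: 99*√610 ≈ 2445.1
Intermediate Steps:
H = -747 (H = 5 - (-1)*(-752) = 5 - 1*752 = 5 - 752 = -747)
√(467 + 143)*(18*47 + H) = √(467 + 143)*(18*47 - 747) = √610*(846 - 747) = √610*99 = 99*√610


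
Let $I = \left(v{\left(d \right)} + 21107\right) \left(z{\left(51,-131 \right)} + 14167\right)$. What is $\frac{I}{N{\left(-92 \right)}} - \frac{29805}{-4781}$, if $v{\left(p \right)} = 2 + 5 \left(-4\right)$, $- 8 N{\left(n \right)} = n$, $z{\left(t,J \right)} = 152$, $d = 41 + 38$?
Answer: $\frac{2887470250257}{109963} \approx 2.6259 \cdot 10^{7}$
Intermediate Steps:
$d = 79$
$N{\left(n \right)} = - \frac{n}{8}$
$v{\left(p \right)} = -18$ ($v{\left(p \right)} = 2 - 20 = -18$)
$I = 301973391$ ($I = \left(-18 + 21107\right) \left(152 + 14167\right) = 21089 \cdot 14319 = 301973391$)
$\frac{I}{N{\left(-92 \right)}} - \frac{29805}{-4781} = \frac{301973391}{\left(- \frac{1}{8}\right) \left(-92\right)} - \frac{29805}{-4781} = \frac{301973391}{\frac{23}{2}} - - \frac{29805}{4781} = 301973391 \cdot \frac{2}{23} + \frac{29805}{4781} = \frac{603946782}{23} + \frac{29805}{4781} = \frac{2887470250257}{109963}$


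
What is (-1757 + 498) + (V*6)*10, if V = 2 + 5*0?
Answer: -1139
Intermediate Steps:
V = 2 (V = 2 + 0 = 2)
(-1757 + 498) + (V*6)*10 = (-1757 + 498) + (2*6)*10 = -1259 + 12*10 = -1259 + 120 = -1139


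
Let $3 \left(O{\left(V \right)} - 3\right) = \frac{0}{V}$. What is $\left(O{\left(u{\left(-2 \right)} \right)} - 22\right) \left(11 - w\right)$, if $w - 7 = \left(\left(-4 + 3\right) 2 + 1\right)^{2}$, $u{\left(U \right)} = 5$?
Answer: $-57$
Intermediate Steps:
$O{\left(V \right)} = 3$ ($O{\left(V \right)} = 3 + \frac{0 \frac{1}{V}}{3} = 3 + \frac{1}{3} \cdot 0 = 3 + 0 = 3$)
$w = 8$ ($w = 7 + \left(\left(-4 + 3\right) 2 + 1\right)^{2} = 7 + \left(\left(-1\right) 2 + 1\right)^{2} = 7 + \left(-2 + 1\right)^{2} = 7 + \left(-1\right)^{2} = 7 + 1 = 8$)
$\left(O{\left(u{\left(-2 \right)} \right)} - 22\right) \left(11 - w\right) = \left(3 - 22\right) \left(11 - 8\right) = - 19 \left(11 - 8\right) = \left(-19\right) 3 = -57$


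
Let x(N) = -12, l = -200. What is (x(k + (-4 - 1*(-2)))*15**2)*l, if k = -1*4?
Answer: 540000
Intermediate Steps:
k = -4
(x(k + (-4 - 1*(-2)))*15**2)*l = -12*15**2*(-200) = -12*225*(-200) = -2700*(-200) = 540000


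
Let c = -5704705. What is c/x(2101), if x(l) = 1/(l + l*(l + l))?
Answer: -50375414616615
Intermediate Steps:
x(l) = 1/(l + 2*l²) (x(l) = 1/(l + l*(2*l)) = 1/(l + 2*l²))
c/x(2101) = -5704705/(1/(2101*(1 + 2*2101))) = -5704705/(1/(2101*(1 + 4202))) = -5704705/((1/2101)/4203) = -5704705/((1/2101)*(1/4203)) = -5704705/1/8830503 = -5704705*8830503 = -50375414616615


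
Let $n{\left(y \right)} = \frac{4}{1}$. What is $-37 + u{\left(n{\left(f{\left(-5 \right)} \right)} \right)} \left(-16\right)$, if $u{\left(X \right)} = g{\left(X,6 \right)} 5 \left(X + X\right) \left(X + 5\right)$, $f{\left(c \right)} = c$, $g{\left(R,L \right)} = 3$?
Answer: $-17317$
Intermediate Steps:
$n{\left(y \right)} = 4$ ($n{\left(y \right)} = 4 \cdot 1 = 4$)
$u{\left(X \right)} = 30 X \left(5 + X\right)$ ($u{\left(X \right)} = 3 \cdot 5 \left(X + X\right) \left(X + 5\right) = 15 \cdot 2 X \left(5 + X\right) = 30 X \left(5 + X\right)$)
$-37 + u{\left(n{\left(f{\left(-5 \right)} \right)} \right)} \left(-16\right) = -37 + 30 \cdot 4 \left(5 + 4\right) \left(-16\right) = -37 + 30 \cdot 4 \cdot 9 \left(-16\right) = -37 + 1080 \left(-16\right) = -37 - 17280 = -17317$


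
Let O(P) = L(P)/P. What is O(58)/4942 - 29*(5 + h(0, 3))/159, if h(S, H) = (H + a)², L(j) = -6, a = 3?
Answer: -170405579/22787562 ≈ -7.4780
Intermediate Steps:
h(S, H) = (3 + H)² (h(S, H) = (H + 3)² = (3 + H)²)
O(P) = -6/P
O(58)/4942 - 29*(5 + h(0, 3))/159 = -6/58/4942 - 29*(5 + (3 + 3)²)/159 = -6*1/58*(1/4942) - 29*(5 + 6²)*(1/159) = -3/29*1/4942 - 29*(5 + 36)*(1/159) = -3/143318 - 29*41*(1/159) = -3/143318 - 1189*1/159 = -3/143318 - 1189/159 = -170405579/22787562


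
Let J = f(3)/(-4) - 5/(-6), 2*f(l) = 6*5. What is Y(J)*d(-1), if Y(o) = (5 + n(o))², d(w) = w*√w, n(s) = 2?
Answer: -49*I ≈ -49.0*I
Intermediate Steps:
f(l) = 15 (f(l) = (6*5)/2 = (½)*30 = 15)
d(w) = w^(3/2)
J = -35/12 (J = 15/(-4) - 5/(-6) = 15*(-¼) - 5*(-⅙) = -15/4 + ⅚ = -35/12 ≈ -2.9167)
Y(o) = 49 (Y(o) = (5 + 2)² = 7² = 49)
Y(J)*d(-1) = 49*(-1)^(3/2) = 49*(-I) = -49*I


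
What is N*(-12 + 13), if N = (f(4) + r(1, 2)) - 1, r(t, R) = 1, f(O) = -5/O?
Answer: -5/4 ≈ -1.2500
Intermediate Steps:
N = -5/4 (N = (-5/4 + 1) - 1 = -¼ - 1 = -5/4 ≈ -1.2500)
N*(-12 + 13) = -5*(-12 + 13)/4 = -5/4*1 = -5/4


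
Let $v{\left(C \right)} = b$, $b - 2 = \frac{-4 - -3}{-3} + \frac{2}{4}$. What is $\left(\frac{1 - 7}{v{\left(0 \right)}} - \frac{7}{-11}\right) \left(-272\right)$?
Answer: $\frac{4432}{11} \approx 402.91$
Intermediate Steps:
$b = \frac{17}{6}$ ($b = 2 + \left(\frac{-4 - -3}{-3} + \frac{2}{4}\right) = 2 + \left(\left(-4 + 3\right) \left(- \frac{1}{3}\right) + 2 \cdot \frac{1}{4}\right) = 2 + \left(\left(-1\right) \left(- \frac{1}{3}\right) + \frac{1}{2}\right) = 2 + \left(\frac{1}{3} + \frac{1}{2}\right) = 2 + \frac{5}{6} = \frac{17}{6} \approx 2.8333$)
$v{\left(C \right)} = \frac{17}{6}$
$\left(\frac{1 - 7}{v{\left(0 \right)}} - \frac{7}{-11}\right) \left(-272\right) = \left(\frac{1 - 7}{\frac{17}{6}} - \frac{7}{-11}\right) \left(-272\right) = \left(\left(1 - 7\right) \frac{6}{17} - - \frac{7}{11}\right) \left(-272\right) = \left(\left(-6\right) \frac{6}{17} + \frac{7}{11}\right) \left(-272\right) = \left(- \frac{36}{17} + \frac{7}{11}\right) \left(-272\right) = \left(- \frac{277}{187}\right) \left(-272\right) = \frac{4432}{11}$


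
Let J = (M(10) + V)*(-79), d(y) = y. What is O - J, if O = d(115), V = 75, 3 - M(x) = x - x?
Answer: 6277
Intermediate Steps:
M(x) = 3 (M(x) = 3 - (x - x) = 3 - 1*0 = 3 + 0 = 3)
O = 115
J = -6162 (J = (3 + 75)*(-79) = 78*(-79) = -6162)
O - J = 115 - 1*(-6162) = 115 + 6162 = 6277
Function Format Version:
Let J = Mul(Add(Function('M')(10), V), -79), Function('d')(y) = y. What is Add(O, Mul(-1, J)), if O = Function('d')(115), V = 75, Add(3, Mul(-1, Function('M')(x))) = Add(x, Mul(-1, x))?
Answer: 6277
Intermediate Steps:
Function('M')(x) = 3 (Function('M')(x) = Add(3, Mul(-1, Add(x, Mul(-1, x)))) = Add(3, Mul(-1, 0)) = Add(3, 0) = 3)
O = 115
J = -6162 (J = Mul(Add(3, 75), -79) = Mul(78, -79) = -6162)
Add(O, Mul(-1, J)) = Add(115, Mul(-1, -6162)) = Add(115, 6162) = 6277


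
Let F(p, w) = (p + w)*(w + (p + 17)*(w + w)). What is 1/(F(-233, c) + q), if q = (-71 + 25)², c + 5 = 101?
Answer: 1/5670628 ≈ 1.7635e-7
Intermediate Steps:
c = 96 (c = -5 + 101 = 96)
F(p, w) = (p + w)*(w + 2*w*(17 + p)) (F(p, w) = (p + w)*(w + (17 + p)*(2*w)) = (p + w)*(w + 2*w*(17 + p)))
q = 2116 (q = (-46)² = 2116)
1/(F(-233, c) + q) = 1/(96*(2*(-233)² + 35*(-233) + 35*96 + 2*(-233)*96) + 2116) = 1/(96*(2*54289 - 8155 + 3360 - 44736) + 2116) = 1/(96*(108578 - 8155 + 3360 - 44736) + 2116) = 1/(96*59047 + 2116) = 1/(5668512 + 2116) = 1/5670628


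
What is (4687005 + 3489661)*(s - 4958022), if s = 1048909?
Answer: -31963511357258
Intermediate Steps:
(4687005 + 3489661)*(s - 4958022) = (4687005 + 3489661)*(1048909 - 4958022) = 8176666*(-3909113) = -31963511357258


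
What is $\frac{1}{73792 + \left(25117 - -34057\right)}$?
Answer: $\frac{1}{132966} \approx 7.5207 \cdot 10^{-6}$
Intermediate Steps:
$\frac{1}{73792 + \left(25117 - -34057\right)} = \frac{1}{73792 + \left(25117 + 34057\right)} = \frac{1}{73792 + 59174} = \frac{1}{132966}$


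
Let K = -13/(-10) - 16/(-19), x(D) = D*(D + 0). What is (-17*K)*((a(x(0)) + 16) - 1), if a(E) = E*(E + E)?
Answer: -20757/38 ≈ -546.24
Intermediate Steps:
x(D) = D² (x(D) = D*D = D²)
K = 407/190 (K = -13*(-⅒) - 16*(-1/19) = 13/10 + 16/19 = 407/190 ≈ 2.1421)
a(E) = 2*E² (a(E) = E*(2*E) = 2*E²)
(-17*K)*((a(x(0)) + 16) - 1) = (-17*407/190)*((2*(0²)² + 16) - 1) = -6919*((2*0² + 16) - 1)/190 = -6919*((2*0 + 16) - 1)/190 = -6919*((0 + 16) - 1)/190 = -6919*(16 - 1)/190 = -6919/190*15 = -20757/38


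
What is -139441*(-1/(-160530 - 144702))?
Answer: -139441/305232 ≈ -0.45684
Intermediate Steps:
-139441*(-1/(-160530 - 144702)) = -139441/((-1*(-305232))) = -139441/305232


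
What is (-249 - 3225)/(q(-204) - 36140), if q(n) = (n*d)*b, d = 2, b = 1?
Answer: 1737/18274 ≈ 0.095053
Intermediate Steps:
q(n) = 2*n (q(n) = (n*2)*1 = (2*n)*1 = 2*n)
(-249 - 3225)/(q(-204) - 36140) = (-249 - 3225)/(2*(-204) - 36140) = -3474/(-408 - 36140) = -3474/(-36548) = -3474*(-1/36548) = 1737/18274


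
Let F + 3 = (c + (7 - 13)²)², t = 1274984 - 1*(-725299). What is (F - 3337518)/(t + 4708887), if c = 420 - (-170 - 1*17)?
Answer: -1462036/3354585 ≈ -0.43583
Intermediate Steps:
c = 607 (c = 420 - (-170 - 17) = 420 - 1*(-187) = 420 + 187 = 607)
t = 2000283 (t = 1274984 + 725299 = 2000283)
F = 413446 (F = -3 + (607 + (7 - 13)²)² = -3 + (607 + (-6)²)² = -3 + (607 + 36)² = -3 + 643² = -3 + 413449 = 413446)
(F - 3337518)/(t + 4708887) = (413446 - 3337518)/(2000283 + 4708887) = -2924072/6709170 = -2924072*1/6709170 = -1462036/3354585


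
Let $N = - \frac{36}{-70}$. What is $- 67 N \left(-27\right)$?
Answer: $\frac{32562}{35} \approx 930.34$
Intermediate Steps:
$N = \frac{18}{35}$ ($N = \left(-36\right) \left(- \frac{1}{70}\right) = \frac{18}{35} \approx 0.51429$)
$- 67 N \left(-27\right) = \left(-67\right) \frac{18}{35} \left(-27\right) = \left(- \frac{1206}{35}\right) \left(-27\right) = \frac{32562}{35}$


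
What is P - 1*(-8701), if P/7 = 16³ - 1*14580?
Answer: -64687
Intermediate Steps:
P = -73388 (P = 7*(16³ - 1*14580) = 7*(4096 - 14580) = 7*(-10484) = -73388)
P - 1*(-8701) = -73388 - 1*(-8701) = -73388 + 8701 = -64687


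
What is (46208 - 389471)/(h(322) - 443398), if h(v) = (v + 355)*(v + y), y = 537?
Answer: -343263/138145 ≈ -2.4848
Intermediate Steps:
h(v) = (355 + v)*(537 + v) (h(v) = (v + 355)*(v + 537) = (355 + v)*(537 + v))
(46208 - 389471)/(h(322) - 443398) = (46208 - 389471)/((190635 + 322**2 + 892*322) - 443398) = -343263/((190635 + 103684 + 287224) - 443398) = -343263/(581543 - 443398) = -343263/138145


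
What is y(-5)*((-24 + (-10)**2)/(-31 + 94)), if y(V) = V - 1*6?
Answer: -836/63 ≈ -13.270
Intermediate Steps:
y(V) = -6 + V (y(V) = V - 6 = -6 + V)
y(-5)*((-24 + (-10)**2)/(-31 + 94)) = (-6 - 5)*((-24 + (-10)**2)/(-31 + 94)) = -11*(-24 + 100)/63 = -836/63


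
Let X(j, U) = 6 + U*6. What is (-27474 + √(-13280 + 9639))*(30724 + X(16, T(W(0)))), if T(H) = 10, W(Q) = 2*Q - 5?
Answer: -845924460 + 30790*I*√3641 ≈ -8.4592e+8 + 1.8579e+6*I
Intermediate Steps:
W(Q) = -5 + 2*Q
X(j, U) = 6 + 6*U
(-27474 + √(-13280 + 9639))*(30724 + X(16, T(W(0)))) = (-27474 + √(-13280 + 9639))*(30724 + (6 + 6*10)) = (-27474 + √(-3641))*(30724 + (6 + 60)) = (-27474 + I*√3641)*(30724 + 66) = (-27474 + I*√3641)*30790 = -845924460 + 30790*I*√3641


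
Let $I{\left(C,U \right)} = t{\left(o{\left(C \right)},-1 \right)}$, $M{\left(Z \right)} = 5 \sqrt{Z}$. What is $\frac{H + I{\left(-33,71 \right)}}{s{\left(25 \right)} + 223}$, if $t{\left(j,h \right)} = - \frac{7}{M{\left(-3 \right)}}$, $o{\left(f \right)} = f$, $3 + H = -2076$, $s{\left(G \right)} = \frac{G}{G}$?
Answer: $- \frac{297}{32} + \frac{i \sqrt{3}}{480} \approx -9.2813 + 0.0036084 i$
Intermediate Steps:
$s{\left(G \right)} = 1$
$H = -2079$ ($H = -3 - 2076 = -2079$)
$t{\left(j,h \right)} = \frac{7 i \sqrt{3}}{15}$ ($t{\left(j,h \right)} = - \frac{7}{5 \sqrt{-3}} = - \frac{7}{5 i \sqrt{3}} = - 7 \left(- \frac{i \sqrt{3}}{15}\right) = \frac{7 i \sqrt{3}}{15}$)
$I{\left(C,U \right)} = \frac{7 i \sqrt{3}}{15}$
$\frac{H + I{\left(-33,71 \right)}}{s{\left(25 \right)} + 223} = \frac{-2079 + \frac{7 i \sqrt{3}}{15}}{1 + 223} = \frac{-2079 + \frac{7 i \sqrt{3}}{15}}{224} = \left(-2079 + \frac{7 i \sqrt{3}}{15}\right) \frac{1}{224} = - \frac{297}{32} + \frac{i \sqrt{3}}{480}$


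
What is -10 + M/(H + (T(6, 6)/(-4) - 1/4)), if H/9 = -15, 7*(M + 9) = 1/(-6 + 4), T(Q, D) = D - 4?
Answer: -37756/3801 ≈ -9.9332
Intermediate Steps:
T(Q, D) = -4 + D
M = -127/14 (M = -9 + 1/(7*(-6 + 4)) = -9 + (⅐)/(-2) = -9 + (⅐)*(-½) = -9 - 1/14 = -127/14 ≈ -9.0714)
H = -135 (H = 9*(-15) = -135)
-10 + M/(H + (T(6, 6)/(-4) - 1/4)) = -10 - 127/(14*(-135 + ((-4 + 6)/(-4) - 1/4))) = -10 - 127/(14*(-135 + (2*(-¼) - 1*¼))) = -10 - 127/(14*(-135 + (-½ - ¼))) = -10 - 127/(14*(-135 - ¾)) = -10 - 127/(14*(-543/4)) = -10 - 127/14*(-4/543) = -10 + 254/3801 = -37756/3801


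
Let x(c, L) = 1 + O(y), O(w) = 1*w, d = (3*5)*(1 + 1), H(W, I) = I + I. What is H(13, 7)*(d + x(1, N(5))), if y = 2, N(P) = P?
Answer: 462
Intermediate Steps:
H(W, I) = 2*I
d = 30 (d = 15*2 = 30)
O(w) = w
x(c, L) = 3 (x(c, L) = 1 + 2 = 3)
H(13, 7)*(d + x(1, N(5))) = (2*7)*(30 + 3) = 14*33 = 462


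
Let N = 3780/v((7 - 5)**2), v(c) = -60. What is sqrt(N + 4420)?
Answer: sqrt(4357) ≈ 66.008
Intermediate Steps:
N = -63 (N = 3780/(-60) = 3780*(-1/60) = -63)
sqrt(N + 4420) = sqrt(-63 + 4420) = sqrt(4357)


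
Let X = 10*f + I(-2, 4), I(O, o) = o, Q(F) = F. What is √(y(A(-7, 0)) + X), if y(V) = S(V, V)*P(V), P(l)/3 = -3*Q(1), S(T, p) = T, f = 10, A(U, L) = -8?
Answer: 4*√11 ≈ 13.266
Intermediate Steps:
X = 104 (X = 10*10 + 4 = 100 + 4 = 104)
P(l) = -9 (P(l) = 3*(-3*1) = 3*(-3) = -9)
y(V) = -9*V (y(V) = V*(-9) = -9*V)
√(y(A(-7, 0)) + X) = √(-9*(-8) + 104) = √(72 + 104) = √176 = 4*√11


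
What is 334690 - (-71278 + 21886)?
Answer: 384082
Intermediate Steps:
334690 - (-71278 + 21886) = 334690 - 1*(-49392) = 334690 + 49392 = 384082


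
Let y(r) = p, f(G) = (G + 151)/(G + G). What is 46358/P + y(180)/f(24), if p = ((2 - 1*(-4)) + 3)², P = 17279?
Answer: 75293402/3023825 ≈ 24.900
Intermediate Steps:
f(G) = (151 + G)/(2*G) (f(G) = (151 + G)/((2*G)) = (151 + G)*(1/(2*G)) = (151 + G)/(2*G))
p = 81 (p = ((2 + 4) + 3)² = (6 + 3)² = 9² = 81)
y(r) = 81
46358/P + y(180)/f(24) = 46358/17279 + 81/(((½)*(151 + 24)/24)) = 46358*(1/17279) + 81/(((½)*(1/24)*175)) = 46358/17279 + 81/(175/48) = 46358/17279 + 81*(48/175) = 46358/17279 + 3888/175 = 75293402/3023825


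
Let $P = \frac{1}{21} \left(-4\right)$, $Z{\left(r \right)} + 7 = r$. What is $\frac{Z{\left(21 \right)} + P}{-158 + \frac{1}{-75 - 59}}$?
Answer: $- \frac{38860}{444633} \approx -0.087398$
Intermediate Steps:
$Z{\left(r \right)} = -7 + r$
$P = - \frac{4}{21}$ ($P = \frac{1}{21} \left(-4\right) = - \frac{4}{21} \approx -0.19048$)
$\frac{Z{\left(21 \right)} + P}{-158 + \frac{1}{-75 - 59}} = \frac{\left(-7 + 21\right) - \frac{4}{21}}{-158 + \frac{1}{-75 - 59}} = \frac{14 - \frac{4}{21}}{-158 + \frac{1}{-134}} = \frac{290}{21 \left(-158 - \frac{1}{134}\right)} = \frac{290}{21 \left(- \frac{21173}{134}\right)} = \frac{290}{21} \left(- \frac{134}{21173}\right) = - \frac{38860}{444633}$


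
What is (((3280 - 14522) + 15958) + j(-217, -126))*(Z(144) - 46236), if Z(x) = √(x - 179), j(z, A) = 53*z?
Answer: 313711260 - 6785*I*√35 ≈ 3.1371e+8 - 40141.0*I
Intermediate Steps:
Z(x) = √(-179 + x)
(((3280 - 14522) + 15958) + j(-217, -126))*(Z(144) - 46236) = (((3280 - 14522) + 15958) + 53*(-217))*(√(-179 + 144) - 46236) = ((-11242 + 15958) - 11501)*(√(-35) - 46236) = (4716 - 11501)*(I*√35 - 46236) = -6785*(-46236 + I*√35) = 313711260 - 6785*I*√35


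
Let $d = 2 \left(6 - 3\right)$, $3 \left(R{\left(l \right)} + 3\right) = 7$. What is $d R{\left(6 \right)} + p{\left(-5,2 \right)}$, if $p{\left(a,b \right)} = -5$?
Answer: $-9$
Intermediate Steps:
$R{\left(l \right)} = - \frac{2}{3}$ ($R{\left(l \right)} = -3 + \frac{1}{3} \cdot 7 = -3 + \frac{7}{3} = - \frac{2}{3}$)
$d = 6$ ($d = 2 \cdot 3 = 6$)
$d R{\left(6 \right)} + p{\left(-5,2 \right)} = 6 \left(- \frac{2}{3}\right) - 5 = -4 - 5 = -9$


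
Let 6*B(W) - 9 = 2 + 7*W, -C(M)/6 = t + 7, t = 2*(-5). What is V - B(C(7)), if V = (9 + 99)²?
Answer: 69847/6 ≈ 11641.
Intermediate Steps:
V = 11664 (V = 108² = 11664)
t = -10
C(M) = 18 (C(M) = -6*(-10 + 7) = -6*(-3) = 18)
B(W) = 11/6 + 7*W/6 (B(W) = 3/2 + (2 + 7*W)/6 = 3/2 + (⅓ + 7*W/6) = 11/6 + 7*W/6)
V - B(C(7)) = 11664 - (11/6 + (7/6)*18) = 11664 - (11/6 + 21) = 11664 - 1*137/6 = 11664 - 137/6 = 69847/6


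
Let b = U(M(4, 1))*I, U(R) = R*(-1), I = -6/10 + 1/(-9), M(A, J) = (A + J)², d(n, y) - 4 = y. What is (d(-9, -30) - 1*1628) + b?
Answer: -14726/9 ≈ -1636.2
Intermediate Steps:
d(n, y) = 4 + y
I = -32/45 (I = -6*⅒ + 1*(-⅑) = -⅗ - ⅑ = -32/45 ≈ -0.71111)
U(R) = -R
b = 160/9 (b = -(4 + 1)²*(-32/45) = -1*5²*(-32/45) = -1*25*(-32/45) = -25*(-32/45) = 160/9 ≈ 17.778)
(d(-9, -30) - 1*1628) + b = ((4 - 30) - 1*1628) + 160/9 = (-26 - 1628) + 160/9 = -1654 + 160/9 = -14726/9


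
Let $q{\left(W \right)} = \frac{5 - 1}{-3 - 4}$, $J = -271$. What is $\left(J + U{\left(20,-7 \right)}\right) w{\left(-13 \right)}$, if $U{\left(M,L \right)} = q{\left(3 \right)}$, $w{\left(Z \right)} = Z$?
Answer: $\frac{24713}{7} \approx 3530.4$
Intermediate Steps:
$q{\left(W \right)} = - \frac{4}{7}$ ($q{\left(W \right)} = \frac{4}{-7} = 4 \left(- \frac{1}{7}\right) = - \frac{4}{7}$)
$U{\left(M,L \right)} = - \frac{4}{7}$
$\left(J + U{\left(20,-7 \right)}\right) w{\left(-13 \right)} = \left(-271 - \frac{4}{7}\right) \left(-13\right) = \left(- \frac{1901}{7}\right) \left(-13\right) = \frac{24713}{7}$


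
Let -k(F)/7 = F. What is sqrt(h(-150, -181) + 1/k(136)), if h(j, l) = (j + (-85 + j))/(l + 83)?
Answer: sqrt(889882)/476 ≈ 1.9818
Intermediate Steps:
k(F) = -7*F
h(j, l) = (-85 + 2*j)/(83 + l)
sqrt(h(-150, -181) + 1/k(136)) = sqrt((-85 + 2*(-150))/(83 - 181) + 1/(-7*136)) = sqrt((-85 - 300)/(-98) + 1/(-952)) = sqrt(-1/98*(-385) - 1/952) = sqrt(55/14 - 1/952) = sqrt(3739/952) = sqrt(889882)/476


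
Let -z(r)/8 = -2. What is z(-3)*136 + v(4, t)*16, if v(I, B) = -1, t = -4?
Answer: 2160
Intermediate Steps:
z(r) = 16 (z(r) = -8*(-2) = 16)
z(-3)*136 + v(4, t)*16 = 16*136 - 1*16 = 2176 - 16 = 2160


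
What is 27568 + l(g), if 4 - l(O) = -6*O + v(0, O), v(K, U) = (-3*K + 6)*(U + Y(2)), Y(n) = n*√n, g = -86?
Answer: 27572 - 12*√2 ≈ 27555.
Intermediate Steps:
Y(n) = n^(3/2)
v(K, U) = (6 - 3*K)*(U + 2*√2) (v(K, U) = (-3*K + 6)*(U + 2^(3/2)) = (6 - 3*K)*(U + 2*√2))
l(O) = 4 - 12*√2 (l(O) = 4 - (-6*O + (6*O + 12*√2 - 6*0*√2 - 3*0*O)) = 4 - (-6*O + (6*O + 12*√2 + 0 + 0)) = 4 - (-6*O + (6*O + 12*√2)) = 4 - 12*√2)
27568 + l(g) = 27568 + (4 - 12*√2) = 27572 - 12*√2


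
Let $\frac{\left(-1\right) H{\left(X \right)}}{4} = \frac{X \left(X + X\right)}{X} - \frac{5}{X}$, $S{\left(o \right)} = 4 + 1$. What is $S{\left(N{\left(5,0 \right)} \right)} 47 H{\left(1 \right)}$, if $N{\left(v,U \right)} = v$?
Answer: $2820$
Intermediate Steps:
$S{\left(o \right)} = 5$
$H{\left(X \right)} = - 8 X + \frac{20}{X}$ ($H{\left(X \right)} = - 4 \left(\frac{X \left(X + X\right)}{X} - \frac{5}{X}\right) = - 4 \left(\frac{X 2 X}{X} - \frac{5}{X}\right) = - 4 \left(\frac{2 X^{2}}{X} - \frac{5}{X}\right) = - 4 \left(2 X - \frac{5}{X}\right) = - 4 \left(- \frac{5}{X} + 2 X\right) = - 8 X + \frac{20}{X}$)
$S{\left(N{\left(5,0 \right)} \right)} 47 H{\left(1 \right)} = 5 \cdot 47 \left(\left(-8\right) 1 + \frac{20}{1}\right) = 235 \left(-8 + 20 \cdot 1\right) = 235 \left(-8 + 20\right) = 235 \cdot 12 = 2820$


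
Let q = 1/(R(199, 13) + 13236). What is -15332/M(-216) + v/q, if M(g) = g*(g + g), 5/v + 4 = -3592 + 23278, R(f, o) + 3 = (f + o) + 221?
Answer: 759280567/229570848 ≈ 3.3074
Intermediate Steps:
R(f, o) = 218 + f + o (R(f, o) = -3 + ((f + o) + 221) = -3 + (221 + f + o) = 218 + f + o)
v = 5/19682 (v = 5/(-4 + (-3592 + 23278)) = 5/(-4 + 19686) = 5/19682 ≈ 0.00025404)
q = 1/13666 (q = 1/((218 + 199 + 13) + 13236) = 1/(430 + 13236) = 1/13666 ≈ 7.3174e-5)
M(g) = 2*g² (M(g) = g*(2*g) = 2*g²)
-15332/M(-216) + v/q = -15332/(2*(-216)²) + 5/(19682*(1/13666)) = -15332/(2*46656) + (5/19682)*13666 = -15332/93312 + 34165/9841 = -15332*1/93312 + 34165/9841 = -3833/23328 + 34165/9841 = 759280567/229570848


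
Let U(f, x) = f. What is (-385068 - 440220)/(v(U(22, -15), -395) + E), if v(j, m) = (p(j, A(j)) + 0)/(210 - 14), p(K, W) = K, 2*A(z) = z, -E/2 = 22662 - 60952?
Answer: -26959408/2501617 ≈ -10.777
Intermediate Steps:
E = 76580 (E = -2*(22662 - 60952) = -2*(-38290) = 76580)
A(z) = z/2
v(j, m) = j/196 (v(j, m) = (j + 0)/(210 - 14) = j/196)
(-385068 - 440220)/(v(U(22, -15), -395) + E) = (-385068 - 440220)/((1/196)*22 + 76580) = -825288/(11/98 + 76580) = -825288/7504851/98 = -825288*98/7504851 = -26959408/2501617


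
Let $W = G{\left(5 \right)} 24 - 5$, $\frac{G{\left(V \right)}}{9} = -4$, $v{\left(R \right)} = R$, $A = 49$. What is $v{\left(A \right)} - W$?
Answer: $918$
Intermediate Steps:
$G{\left(V \right)} = -36$ ($G{\left(V \right)} = 9 \left(-4\right) = -36$)
$W = -869$ ($W = \left(-36\right) 24 - 5 = -864 - 5 = -869$)
$v{\left(A \right)} - W = 49 - -869 = 49 + 869 = 918$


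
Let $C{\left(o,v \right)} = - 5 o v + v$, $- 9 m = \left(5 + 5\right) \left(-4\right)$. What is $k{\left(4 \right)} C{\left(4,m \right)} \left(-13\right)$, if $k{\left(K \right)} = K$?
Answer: $\frac{39520}{9} \approx 4391.1$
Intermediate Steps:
$m = \frac{40}{9}$ ($m = - \frac{\left(5 + 5\right) \left(-4\right)}{9} = - \frac{10 \left(-4\right)}{9} = \left(- \frac{1}{9}\right) \left(-40\right) = \frac{40}{9} \approx 4.4444$)
$C{\left(o,v \right)} = v - 5 o v$ ($C{\left(o,v \right)} = - 5 o v + v = v - 5 o v$)
$k{\left(4 \right)} C{\left(4,m \right)} \left(-13\right) = 4 \frac{40 \left(1 - 20\right)}{9} \left(-13\right) = 4 \cdot \frac{40}{9} \left(-19\right) \left(-13\right) = 4 \left(- \frac{760}{9}\right) \left(-13\right) = \left(- \frac{3040}{9}\right) \left(-13\right) = \frac{39520}{9}$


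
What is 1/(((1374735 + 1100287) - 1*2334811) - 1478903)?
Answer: -1/1338692 ≈ -7.4700e-7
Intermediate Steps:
1/(((1374735 + 1100287) - 1*2334811) - 1478903) = 1/((2475022 - 2334811) - 1478903) = 1/(140211 - 1478903) = 1/(-1338692) = -1/1338692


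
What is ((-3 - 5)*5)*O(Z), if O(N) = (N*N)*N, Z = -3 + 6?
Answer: -1080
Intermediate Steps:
Z = 3
O(N) = N³ (O(N) = N²*N = N³)
((-3 - 5)*5)*O(Z) = ((-3 - 5)*5)*3³ = -8*5*27 = -40*27 = -1080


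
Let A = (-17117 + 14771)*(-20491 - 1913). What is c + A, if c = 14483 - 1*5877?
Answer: 52568390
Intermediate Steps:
A = 52559784 (A = -2346*(-22404) = 52559784)
c = 8606 (c = 14483 - 5877 = 8606)
c + A = 8606 + 52559784 = 52568390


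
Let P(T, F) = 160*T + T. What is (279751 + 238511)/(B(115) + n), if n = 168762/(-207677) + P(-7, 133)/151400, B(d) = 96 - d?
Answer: -16295348142423600/623188276979 ≈ -26148.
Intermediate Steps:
P(T, F) = 161*T
n = -25784618779/31442297800 (n = 168762/(-207677) + (161*(-7))/151400 = 168762*(-1/207677) - 1127*1/151400 = -168762/207677 - 1127/151400 = -25784618779/31442297800 ≈ -0.82006)
(279751 + 238511)/(B(115) + n) = (279751 + 238511)/((96 - 1*115) - 25784618779/31442297800) = 518262/((96 - 115) - 25784618779/31442297800) = 518262/(-19 - 25784618779/31442297800) = 518262/(-623188276979/31442297800) = 518262*(-31442297800/623188276979) = -16295348142423600/623188276979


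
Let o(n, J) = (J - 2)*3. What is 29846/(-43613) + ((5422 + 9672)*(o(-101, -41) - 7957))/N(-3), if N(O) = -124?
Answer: 1330741653147/1352003 ≈ 9.8427e+5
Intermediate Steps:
o(n, J) = -6 + 3*J (o(n, J) = (-2 + J)*3 = -6 + 3*J)
29846/(-43613) + ((5422 + 9672)*(o(-101, -41) - 7957))/N(-3) = 29846/(-43613) + ((5422 + 9672)*((-6 + 3*(-41)) - 7957))/(-124) = 29846*(-1/43613) + (15094*((-6 - 123) - 7957))*(-1/124) = -29846/43613 + (15094*(-129 - 7957))*(-1/124) = -29846/43613 + (15094*(-8086))*(-1/124) = -29846/43613 - 122050084*(-1/124) = -29846/43613 + 30512521/31 = 1330741653147/1352003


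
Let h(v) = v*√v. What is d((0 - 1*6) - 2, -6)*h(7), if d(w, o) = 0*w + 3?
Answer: 21*√7 ≈ 55.561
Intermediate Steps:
h(v) = v^(3/2)
d(w, o) = 3 (d(w, o) = 0 + 3 = 3)
d((0 - 1*6) - 2, -6)*h(7) = 3*7^(3/2) = 3*(7*√7) = 21*√7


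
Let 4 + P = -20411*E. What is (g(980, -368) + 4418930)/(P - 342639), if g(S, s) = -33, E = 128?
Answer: -4418897/2955251 ≈ -1.4953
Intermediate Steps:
P = -2612612 (P = -4 - 20411*128 = -4 - 2612608 = -2612612)
(g(980, -368) + 4418930)/(P - 342639) = (-33 + 4418930)/(-2612612 - 342639) = 4418897/(-2955251) = 4418897*(-1/2955251) = -4418897/2955251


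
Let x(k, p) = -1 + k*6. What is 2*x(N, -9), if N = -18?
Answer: -218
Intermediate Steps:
x(k, p) = -1 + 6*k
2*x(N, -9) = 2*(-1 + 6*(-18)) = 2*(-1 - 108) = 2*(-109) = -218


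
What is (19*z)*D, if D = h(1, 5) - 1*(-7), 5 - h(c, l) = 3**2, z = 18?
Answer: 1026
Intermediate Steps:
h(c, l) = -4 (h(c, l) = 5 - 1*3**2 = 5 - 1*9 = 5 - 9 = -4)
D = 3 (D = -4 - 1*(-7) = -4 + 7 = 3)
(19*z)*D = (19*18)*3 = 342*3 = 1026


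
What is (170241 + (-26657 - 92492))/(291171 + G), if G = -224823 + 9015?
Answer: 51092/75363 ≈ 0.67795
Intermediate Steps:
G = -215808
(170241 + (-26657 - 92492))/(291171 + G) = (170241 + (-26657 - 92492))/(291171 - 215808) = (170241 - 119149)/75363 = 51092*(1/75363) = 51092/75363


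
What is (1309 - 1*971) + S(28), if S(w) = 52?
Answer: 390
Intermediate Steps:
(1309 - 1*971) + S(28) = (1309 - 1*971) + 52 = (1309 - 971) + 52 = 338 + 52 = 390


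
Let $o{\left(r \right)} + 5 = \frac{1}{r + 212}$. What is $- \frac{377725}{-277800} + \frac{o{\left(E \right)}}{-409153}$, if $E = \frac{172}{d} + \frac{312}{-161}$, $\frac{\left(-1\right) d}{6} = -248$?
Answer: $\frac{77818135009751327}{57231276195166968} \approx 1.3597$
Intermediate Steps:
$d = 1488$ ($d = \left(-6\right) \left(-248\right) = 1488$)
$E = - \frac{109141}{59892}$ ($E = \frac{172}{1488} + \frac{312}{-161} = 172 \cdot \frac{1}{1488} + 312 \left(- \frac{1}{161}\right) = \frac{43}{372} - \frac{312}{161} = - \frac{109141}{59892} \approx -1.8223$)
$o{\left(r \right)} = -5 + \frac{1}{212 + r}$ ($o{\left(r \right)} = -5 + \frac{1}{r + 212} = -5 + \frac{1}{212 + r}$)
$- \frac{377725}{-277800} + \frac{o{\left(E \right)}}{-409153} = - \frac{377725}{-277800} + \frac{\frac{1}{212 - \frac{109141}{59892}} \left(-1059 - - \frac{545705}{59892}\right)}{-409153} = \left(-377725\right) \left(- \frac{1}{277800}\right) + \frac{-1059 + \frac{545705}{59892}}{\frac{12587963}{59892}} \left(- \frac{1}{409153}\right) = \frac{15109}{11112} + \frac{59892}{12587963} \left(- \frac{62879923}{59892}\right) \left(- \frac{1}{409153}\right) = \frac{15109}{11112} - - \frac{62879923}{5150402825339} = \frac{15109}{11112} + \frac{62879923}{5150402825339} = \frac{77818135009751327}{57231276195166968}$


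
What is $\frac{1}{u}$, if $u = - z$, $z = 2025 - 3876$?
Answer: $\frac{1}{1851} \approx 0.00054025$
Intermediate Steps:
$z = -1851$
$u = 1851$ ($u = \left(-1\right) \left(-1851\right) = 1851$)
$\frac{1}{u} = \frac{1}{1851}$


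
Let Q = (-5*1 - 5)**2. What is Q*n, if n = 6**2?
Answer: 3600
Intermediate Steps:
Q = 100 (Q = (-5 - 5)**2 = (-10)**2 = 100)
n = 36
Q*n = 100*36 = 3600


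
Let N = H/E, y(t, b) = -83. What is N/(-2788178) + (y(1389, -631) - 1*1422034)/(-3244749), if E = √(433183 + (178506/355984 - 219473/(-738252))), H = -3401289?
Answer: 474039/1081583 + 10203867*√12985538148545315413129846/19838454226185328861729 ≈ 0.44014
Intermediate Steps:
E = √12985538148545315413129846/5475122916 (E = √(433183 + (178506*(1/355984) - 219473*(-1/738252))) = √(433183 + (89253/177992 + 219473/738252)) = √(433183 + 26238910993/32850737496) = √(14230407259640761/32850737496) = √12985538148545315413129846/5475122916 ≈ 658.17)
N = -20407734*√12985538148545315413129846/14230407259640761 (N = -3401289*6*√12985538148545315413129846/14230407259640761 = -20407734*√12985538148545315413129846/14230407259640761 ≈ -5167.8)
N/(-2788178) + (y(1389, -631) - 1*1422034)/(-3244749) = -20407734*√12985538148545315413129846/14230407259640761/(-2788178) + (-83 - 1*1422034)/(-3244749) = -20407734*√12985538148545315413129846/14230407259640761*(-1/2788178) + (-83 - 1422034)*(-1/3244749) = 10203867*√12985538148545315413129846/19838454226185328861729 - 1422117*(-1/3244749) = 10203867*√12985538148545315413129846/19838454226185328861729 + 474039/1081583 = 474039/1081583 + 10203867*√12985538148545315413129846/19838454226185328861729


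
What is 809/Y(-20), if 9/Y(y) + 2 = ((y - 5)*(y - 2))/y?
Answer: -47731/18 ≈ -2651.7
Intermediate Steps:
Y(y) = 9/(-2 + (-5 + y)*(-2 + y)/y) (Y(y) = 9/(-2 + ((y - 5)*(y - 2))/y) = 9/(-2 + ((-5 + y)*(-2 + y))/y) = 9/(-2 + (-5 + y)*(-2 + y)/y))
809/Y(-20) = 809/((9*(-20)/(10 + (-20)**2 - 9*(-20)))) = 809/((9*(-20)/(10 + 400 + 180))) = 809/((9*(-20)/590)) = 809/((9*(-20)*(1/590))) = 809/(-18/59) = 809*(-59/18) = -47731/18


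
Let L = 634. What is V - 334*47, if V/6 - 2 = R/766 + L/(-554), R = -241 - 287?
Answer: -1665310660/106091 ≈ -15697.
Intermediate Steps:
R = -528
V = 105858/106091 (V = 12 + 6*(-528/766 + 634/(-554)) = 12 + 6*(-528*1/766 + 634*(-1/554)) = 12 + 6*(-264/383 - 317/277) = 12 + 6*(-194539/106091) = 12 - 1167234/106091 = 105858/106091 ≈ 0.99780)
V - 334*47 = 105858/106091 - 334*47 = 105858/106091 - 15698 = -1665310660/106091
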